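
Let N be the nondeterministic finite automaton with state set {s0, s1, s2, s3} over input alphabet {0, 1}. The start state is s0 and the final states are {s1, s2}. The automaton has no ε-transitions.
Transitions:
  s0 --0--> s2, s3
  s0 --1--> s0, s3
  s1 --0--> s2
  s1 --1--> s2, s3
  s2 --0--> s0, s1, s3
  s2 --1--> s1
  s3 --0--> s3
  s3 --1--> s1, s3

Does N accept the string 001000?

accepted

Start: {s0}
read 0: {s2, s3}
read 0: {s0, s1, s3}
read 1: {s0, s1, s2, s3}
read 0: {s0, s1, s2, s3}
read 0: {s0, s1, s2, s3}
read 0: {s0, s1, s2, s3}
Reachable ∩ accepting = {s1, s2} — nonempty.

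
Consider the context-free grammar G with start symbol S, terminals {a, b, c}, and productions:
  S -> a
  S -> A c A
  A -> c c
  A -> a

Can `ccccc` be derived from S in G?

S ⇒ AcA ⇒ cccA ⇒ ccccc

yes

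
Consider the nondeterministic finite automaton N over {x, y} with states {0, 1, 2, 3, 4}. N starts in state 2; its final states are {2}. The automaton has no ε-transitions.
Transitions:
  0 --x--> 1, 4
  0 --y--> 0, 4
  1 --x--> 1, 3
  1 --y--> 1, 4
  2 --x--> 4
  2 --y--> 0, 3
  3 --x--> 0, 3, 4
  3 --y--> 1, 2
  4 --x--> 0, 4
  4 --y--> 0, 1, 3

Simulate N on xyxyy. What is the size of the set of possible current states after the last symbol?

Start: {2}
read x: {4}
read y: {0, 1, 3}
read x: {0, 1, 3, 4}
read y: {0, 1, 2, 3, 4}
read y: {0, 1, 2, 3, 4}
Final reachable set {0, 1, 2, 3, 4} has 5 states.

5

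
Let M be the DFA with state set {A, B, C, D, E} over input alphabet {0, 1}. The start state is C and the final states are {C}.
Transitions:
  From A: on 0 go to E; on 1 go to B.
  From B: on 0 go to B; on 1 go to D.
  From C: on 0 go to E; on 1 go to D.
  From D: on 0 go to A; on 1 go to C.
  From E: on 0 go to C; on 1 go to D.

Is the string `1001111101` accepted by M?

rejected

C --1--> D
D --0--> A
A --0--> E
E --1--> D
D --1--> C
C --1--> D
D --1--> C
C --1--> D
D --0--> A
A --1--> B
End in state B, which is not an accepting state.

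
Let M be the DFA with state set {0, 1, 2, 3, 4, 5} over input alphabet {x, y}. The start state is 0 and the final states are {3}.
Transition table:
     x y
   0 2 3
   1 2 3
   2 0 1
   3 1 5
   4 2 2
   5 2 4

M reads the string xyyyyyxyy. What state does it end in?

0 --x--> 2
2 --y--> 1
1 --y--> 3
3 --y--> 5
5 --y--> 4
4 --y--> 2
2 --x--> 0
0 --y--> 3
3 --y--> 5

5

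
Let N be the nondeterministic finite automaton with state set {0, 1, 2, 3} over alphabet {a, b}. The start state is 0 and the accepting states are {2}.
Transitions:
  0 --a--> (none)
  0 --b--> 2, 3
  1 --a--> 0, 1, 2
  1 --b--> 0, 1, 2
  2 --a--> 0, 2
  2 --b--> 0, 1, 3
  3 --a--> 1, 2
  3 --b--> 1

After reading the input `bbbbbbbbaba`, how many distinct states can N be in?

Start: {0}
read b: {2, 3}
read b: {0, 1, 3}
read b: {0, 1, 2, 3}
read b: {0, 1, 2, 3}
read b: {0, 1, 2, 3}
read b: {0, 1, 2, 3}
read b: {0, 1, 2, 3}
read b: {0, 1, 2, 3}
read a: {0, 1, 2}
read b: {0, 1, 2, 3}
read a: {0, 1, 2}
Final reachable set {0, 1, 2} has 3 states.

3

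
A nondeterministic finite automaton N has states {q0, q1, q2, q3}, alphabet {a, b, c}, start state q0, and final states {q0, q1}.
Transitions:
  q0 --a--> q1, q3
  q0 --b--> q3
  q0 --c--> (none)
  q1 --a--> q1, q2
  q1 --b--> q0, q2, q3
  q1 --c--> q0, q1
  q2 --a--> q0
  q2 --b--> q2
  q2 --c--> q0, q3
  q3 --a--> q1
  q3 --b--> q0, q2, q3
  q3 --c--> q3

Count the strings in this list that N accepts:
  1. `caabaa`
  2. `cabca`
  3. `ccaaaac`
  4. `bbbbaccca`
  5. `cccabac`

`caabaa`: rejected
`cabca`: rejected
`ccaaaac`: rejected
`bbbbaccca`: accepted
`cccabac`: rejected

1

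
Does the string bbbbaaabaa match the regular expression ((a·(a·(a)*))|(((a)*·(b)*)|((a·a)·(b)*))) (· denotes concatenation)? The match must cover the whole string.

Neither (a·(a·(a)*)) nor (((a)*·(b)*)|((a·a)·(b)*)) matches bbbbaaabaa.

no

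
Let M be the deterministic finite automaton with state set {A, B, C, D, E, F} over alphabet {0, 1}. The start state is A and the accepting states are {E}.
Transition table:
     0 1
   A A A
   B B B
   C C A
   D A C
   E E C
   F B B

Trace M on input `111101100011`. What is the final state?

A --1--> A
A --1--> A
A --1--> A
A --1--> A
A --0--> A
A --1--> A
A --1--> A
A --0--> A
A --0--> A
A --0--> A
A --1--> A
A --1--> A

A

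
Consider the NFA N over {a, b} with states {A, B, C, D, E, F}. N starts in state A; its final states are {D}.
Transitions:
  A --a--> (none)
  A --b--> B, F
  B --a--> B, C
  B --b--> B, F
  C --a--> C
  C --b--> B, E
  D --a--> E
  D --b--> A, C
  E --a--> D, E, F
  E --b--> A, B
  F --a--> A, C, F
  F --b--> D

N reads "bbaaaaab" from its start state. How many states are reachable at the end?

Start: {A}
read b: {B, F}
read b: {B, D, F}
read a: {A, B, C, E, F}
read a: {A, B, C, D, E, F}
read a: {A, B, C, D, E, F}
read a: {A, B, C, D, E, F}
read a: {A, B, C, D, E, F}
read b: {A, B, C, D, E, F}
Final reachable set {A, B, C, D, E, F} has 6 states.

6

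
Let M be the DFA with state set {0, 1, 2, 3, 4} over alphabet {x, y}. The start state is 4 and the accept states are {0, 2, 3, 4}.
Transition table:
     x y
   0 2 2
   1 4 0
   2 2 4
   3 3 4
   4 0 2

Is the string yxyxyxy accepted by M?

accepted

4 --y--> 2
2 --x--> 2
2 --y--> 4
4 --x--> 0
0 --y--> 2
2 --x--> 2
2 --y--> 4
End in state 4, which is an accepting state.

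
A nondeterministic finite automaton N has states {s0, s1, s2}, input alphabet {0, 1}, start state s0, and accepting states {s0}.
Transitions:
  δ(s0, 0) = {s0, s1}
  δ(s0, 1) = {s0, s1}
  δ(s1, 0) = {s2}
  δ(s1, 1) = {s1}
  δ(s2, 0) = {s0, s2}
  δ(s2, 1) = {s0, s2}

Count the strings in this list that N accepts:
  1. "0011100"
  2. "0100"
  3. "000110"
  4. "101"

"0011100": accepted
"0100": accepted
"000110": accepted
"101": accepted

4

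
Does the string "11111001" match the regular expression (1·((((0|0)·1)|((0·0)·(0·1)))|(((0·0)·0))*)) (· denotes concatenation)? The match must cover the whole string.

no

No split of 11111001 into u·v has 1 matching u and ((((0|0)·1)|((0·0)·(0·1)))|(((0·0)·0))*) matching v.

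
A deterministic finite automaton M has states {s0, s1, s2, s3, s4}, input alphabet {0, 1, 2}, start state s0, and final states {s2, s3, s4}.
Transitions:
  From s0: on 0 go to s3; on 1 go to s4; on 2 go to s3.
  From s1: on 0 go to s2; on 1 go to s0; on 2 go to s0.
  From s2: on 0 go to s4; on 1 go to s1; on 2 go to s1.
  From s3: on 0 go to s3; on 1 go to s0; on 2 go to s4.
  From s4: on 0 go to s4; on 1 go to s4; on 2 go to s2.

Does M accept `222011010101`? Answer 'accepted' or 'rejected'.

s0 --2--> s3
s3 --2--> s4
s4 --2--> s2
s2 --0--> s4
s4 --1--> s4
s4 --1--> s4
s4 --0--> s4
s4 --1--> s4
s4 --0--> s4
s4 --1--> s4
s4 --0--> s4
s4 --1--> s4
End in state s4, which is an accepting state.

accepted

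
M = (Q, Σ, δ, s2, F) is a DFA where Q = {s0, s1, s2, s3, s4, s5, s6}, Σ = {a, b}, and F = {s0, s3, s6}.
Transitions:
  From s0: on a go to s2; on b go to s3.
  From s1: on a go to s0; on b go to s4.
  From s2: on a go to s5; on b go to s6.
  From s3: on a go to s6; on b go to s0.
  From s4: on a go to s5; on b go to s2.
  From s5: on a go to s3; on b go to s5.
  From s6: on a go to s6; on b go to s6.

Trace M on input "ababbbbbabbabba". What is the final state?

s6

s2 --a--> s5
s5 --b--> s5
s5 --a--> s3
s3 --b--> s0
s0 --b--> s3
s3 --b--> s0
s0 --b--> s3
s3 --b--> s0
s0 --a--> s2
s2 --b--> s6
s6 --b--> s6
s6 --a--> s6
s6 --b--> s6
s6 --b--> s6
s6 --a--> s6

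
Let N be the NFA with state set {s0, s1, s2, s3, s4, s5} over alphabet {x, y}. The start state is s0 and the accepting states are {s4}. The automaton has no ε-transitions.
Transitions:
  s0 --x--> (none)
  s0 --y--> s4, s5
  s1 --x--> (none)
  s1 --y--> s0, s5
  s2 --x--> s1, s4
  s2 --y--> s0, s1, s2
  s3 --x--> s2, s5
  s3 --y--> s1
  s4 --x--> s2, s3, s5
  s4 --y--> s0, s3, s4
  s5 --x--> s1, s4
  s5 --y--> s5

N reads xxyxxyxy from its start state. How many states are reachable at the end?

0

Start: {s0}
read x: {}
The reachable set is empty and stays empty for the remaining 7 symbols.
Final reachable set {} has 0 states.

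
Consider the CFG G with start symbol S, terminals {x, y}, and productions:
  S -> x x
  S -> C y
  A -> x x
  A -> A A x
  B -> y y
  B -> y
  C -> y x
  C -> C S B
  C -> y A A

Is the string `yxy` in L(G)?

S ⇒ Cy ⇒ yxy

yes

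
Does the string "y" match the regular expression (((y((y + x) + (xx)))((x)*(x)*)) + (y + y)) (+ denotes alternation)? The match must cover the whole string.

yes

The right alternative (y+y) matches y.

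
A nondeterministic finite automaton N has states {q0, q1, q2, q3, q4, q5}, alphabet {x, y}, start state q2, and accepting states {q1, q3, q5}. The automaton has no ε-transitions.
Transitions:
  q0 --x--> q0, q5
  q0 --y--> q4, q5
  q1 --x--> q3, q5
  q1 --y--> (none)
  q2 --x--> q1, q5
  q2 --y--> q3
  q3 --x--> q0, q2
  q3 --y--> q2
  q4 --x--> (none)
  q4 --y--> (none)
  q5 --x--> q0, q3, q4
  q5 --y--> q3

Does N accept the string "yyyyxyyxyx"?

Start: {q2}
read y: {q3}
read y: {q2}
read y: {q3}
read y: {q2}
read x: {q1, q5}
read y: {q3}
read y: {q2}
read x: {q1, q5}
read y: {q3}
read x: {q0, q2}
Reachable ∩ accepting = {} — empty.

rejected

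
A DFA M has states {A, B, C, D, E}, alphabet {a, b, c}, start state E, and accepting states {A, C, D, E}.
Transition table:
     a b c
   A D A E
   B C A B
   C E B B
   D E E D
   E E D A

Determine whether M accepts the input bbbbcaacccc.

accepted

E --b--> D
D --b--> E
E --b--> D
D --b--> E
E --c--> A
A --a--> D
D --a--> E
E --c--> A
A --c--> E
E --c--> A
A --c--> E
End in state E, which is an accepting state.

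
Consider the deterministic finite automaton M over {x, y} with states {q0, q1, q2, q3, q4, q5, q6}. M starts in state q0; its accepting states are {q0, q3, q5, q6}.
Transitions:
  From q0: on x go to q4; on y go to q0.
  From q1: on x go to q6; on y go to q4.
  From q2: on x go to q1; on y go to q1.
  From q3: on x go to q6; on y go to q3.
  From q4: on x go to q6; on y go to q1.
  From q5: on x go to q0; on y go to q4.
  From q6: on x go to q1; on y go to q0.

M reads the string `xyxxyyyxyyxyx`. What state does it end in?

q6

q0 --x--> q4
q4 --y--> q1
q1 --x--> q6
q6 --x--> q1
q1 --y--> q4
q4 --y--> q1
q1 --y--> q4
q4 --x--> q6
q6 --y--> q0
q0 --y--> q0
q0 --x--> q4
q4 --y--> q1
q1 --x--> q6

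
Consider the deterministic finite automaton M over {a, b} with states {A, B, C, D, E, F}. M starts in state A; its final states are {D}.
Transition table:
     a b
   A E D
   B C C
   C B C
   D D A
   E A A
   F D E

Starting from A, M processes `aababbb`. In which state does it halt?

A --a--> E
E --a--> A
A --b--> D
D --a--> D
D --b--> A
A --b--> D
D --b--> A

A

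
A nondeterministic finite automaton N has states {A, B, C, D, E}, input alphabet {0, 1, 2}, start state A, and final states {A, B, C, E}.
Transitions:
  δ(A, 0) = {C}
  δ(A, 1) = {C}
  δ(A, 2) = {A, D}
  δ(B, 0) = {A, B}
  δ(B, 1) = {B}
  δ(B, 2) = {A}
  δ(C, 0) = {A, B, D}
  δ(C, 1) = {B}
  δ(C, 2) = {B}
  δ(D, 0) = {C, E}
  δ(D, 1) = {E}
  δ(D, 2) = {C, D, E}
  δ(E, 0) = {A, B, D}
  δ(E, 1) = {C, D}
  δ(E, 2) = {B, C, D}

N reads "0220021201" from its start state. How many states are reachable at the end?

Start: {A}
read 0: {C}
read 2: {B}
read 2: {A}
read 0: {C}
read 0: {A, B, D}
read 2: {A, C, D, E}
read 1: {B, C, D, E}
read 2: {A, B, C, D, E}
read 0: {A, B, C, D, E}
read 1: {B, C, D, E}
Final reachable set {B, C, D, E} has 4 states.

4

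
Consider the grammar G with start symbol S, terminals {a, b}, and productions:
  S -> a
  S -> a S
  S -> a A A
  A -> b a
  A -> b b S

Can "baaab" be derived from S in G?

no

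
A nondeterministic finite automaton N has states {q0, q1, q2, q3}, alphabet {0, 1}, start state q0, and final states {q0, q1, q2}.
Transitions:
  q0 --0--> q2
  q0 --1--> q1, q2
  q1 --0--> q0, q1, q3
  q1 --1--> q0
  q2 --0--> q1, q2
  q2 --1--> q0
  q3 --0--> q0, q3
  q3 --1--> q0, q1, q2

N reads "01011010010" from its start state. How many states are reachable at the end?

Start: {q0}
read 0: {q2}
read 1: {q0}
read 0: {q2}
read 1: {q0}
read 1: {q1, q2}
read 0: {q0, q1, q2, q3}
read 1: {q0, q1, q2}
read 0: {q0, q1, q2, q3}
read 0: {q0, q1, q2, q3}
read 1: {q0, q1, q2}
read 0: {q0, q1, q2, q3}
Final reachable set {q0, q1, q2, q3} has 4 states.

4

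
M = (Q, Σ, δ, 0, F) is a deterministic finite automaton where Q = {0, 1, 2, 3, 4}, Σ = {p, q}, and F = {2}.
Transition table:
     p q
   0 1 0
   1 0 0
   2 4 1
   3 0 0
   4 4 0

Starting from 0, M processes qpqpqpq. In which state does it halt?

0

0 --q--> 0
0 --p--> 1
1 --q--> 0
0 --p--> 1
1 --q--> 0
0 --p--> 1
1 --q--> 0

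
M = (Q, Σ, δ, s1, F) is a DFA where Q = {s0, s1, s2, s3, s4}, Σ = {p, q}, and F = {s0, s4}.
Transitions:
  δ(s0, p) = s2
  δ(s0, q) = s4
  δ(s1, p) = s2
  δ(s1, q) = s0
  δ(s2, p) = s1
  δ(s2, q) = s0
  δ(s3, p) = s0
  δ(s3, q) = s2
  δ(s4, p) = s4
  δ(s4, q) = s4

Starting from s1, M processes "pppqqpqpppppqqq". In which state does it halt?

s4

s1 --p--> s2
s2 --p--> s1
s1 --p--> s2
s2 --q--> s0
s0 --q--> s4
s4 --p--> s4
s4 --q--> s4
s4 --p--> s4
s4 --p--> s4
s4 --p--> s4
s4 --p--> s4
s4 --p--> s4
s4 --q--> s4
s4 --q--> s4
s4 --q--> s4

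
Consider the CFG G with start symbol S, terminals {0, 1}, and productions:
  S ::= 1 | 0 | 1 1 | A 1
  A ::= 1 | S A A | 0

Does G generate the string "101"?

no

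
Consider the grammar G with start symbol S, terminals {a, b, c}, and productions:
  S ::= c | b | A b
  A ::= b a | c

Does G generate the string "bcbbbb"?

no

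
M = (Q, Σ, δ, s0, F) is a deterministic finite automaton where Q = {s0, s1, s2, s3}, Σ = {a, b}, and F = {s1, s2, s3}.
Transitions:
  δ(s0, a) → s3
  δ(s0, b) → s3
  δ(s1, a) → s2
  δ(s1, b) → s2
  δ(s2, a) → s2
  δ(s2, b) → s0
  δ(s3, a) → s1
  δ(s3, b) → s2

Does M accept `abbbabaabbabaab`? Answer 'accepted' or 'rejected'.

s0 --a--> s3
s3 --b--> s2
s2 --b--> s0
s0 --b--> s3
s3 --a--> s1
s1 --b--> s2
s2 --a--> s2
s2 --a--> s2
s2 --b--> s0
s0 --b--> s3
s3 --a--> s1
s1 --b--> s2
s2 --a--> s2
s2 --a--> s2
s2 --b--> s0
End in state s0, which is not an accepting state.

rejected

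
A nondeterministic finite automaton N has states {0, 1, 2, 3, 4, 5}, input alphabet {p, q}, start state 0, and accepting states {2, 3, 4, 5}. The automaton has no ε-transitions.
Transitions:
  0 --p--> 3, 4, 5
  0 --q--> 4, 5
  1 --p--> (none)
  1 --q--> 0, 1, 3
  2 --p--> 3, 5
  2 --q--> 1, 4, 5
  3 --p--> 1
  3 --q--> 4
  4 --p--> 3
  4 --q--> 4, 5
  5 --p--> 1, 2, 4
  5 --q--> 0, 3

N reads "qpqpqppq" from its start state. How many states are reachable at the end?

Start: {0}
read q: {4, 5}
read p: {1, 2, 3, 4}
read q: {0, 1, 3, 4, 5}
read p: {1, 2, 3, 4, 5}
read q: {0, 1, 3, 4, 5}
read p: {1, 2, 3, 4, 5}
read p: {1, 2, 3, 4, 5}
read q: {0, 1, 3, 4, 5}
Final reachable set {0, 1, 3, 4, 5} has 5 states.

5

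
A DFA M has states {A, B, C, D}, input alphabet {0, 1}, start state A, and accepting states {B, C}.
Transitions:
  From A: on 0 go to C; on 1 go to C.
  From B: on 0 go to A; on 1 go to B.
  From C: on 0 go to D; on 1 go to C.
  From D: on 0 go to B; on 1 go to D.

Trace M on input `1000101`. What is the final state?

A --1--> C
C --0--> D
D --0--> B
B --0--> A
A --1--> C
C --0--> D
D --1--> D

D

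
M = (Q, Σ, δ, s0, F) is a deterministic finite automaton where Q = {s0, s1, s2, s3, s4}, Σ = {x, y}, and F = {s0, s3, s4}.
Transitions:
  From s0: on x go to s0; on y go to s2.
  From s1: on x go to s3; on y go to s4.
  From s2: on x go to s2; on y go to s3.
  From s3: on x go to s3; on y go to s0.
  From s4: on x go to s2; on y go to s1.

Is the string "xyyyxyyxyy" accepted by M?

s0 --x--> s0
s0 --y--> s2
s2 --y--> s3
s3 --y--> s0
s0 --x--> s0
s0 --y--> s2
s2 --y--> s3
s3 --x--> s3
s3 --y--> s0
s0 --y--> s2
End in state s2, which is not an accepting state.

rejected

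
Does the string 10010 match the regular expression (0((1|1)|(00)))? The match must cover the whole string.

No split of 10010 into u·v has 0 matching u and ((1|1)|(00)) matching v.

no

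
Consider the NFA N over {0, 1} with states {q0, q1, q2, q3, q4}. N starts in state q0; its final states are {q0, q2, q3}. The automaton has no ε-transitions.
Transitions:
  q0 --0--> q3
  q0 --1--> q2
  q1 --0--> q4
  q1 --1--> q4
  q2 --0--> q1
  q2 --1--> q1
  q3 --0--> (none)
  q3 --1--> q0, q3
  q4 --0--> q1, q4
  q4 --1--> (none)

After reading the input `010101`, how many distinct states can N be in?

2

Start: {q0}
read 0: {q3}
read 1: {q0, q3}
read 0: {q3}
read 1: {q0, q3}
read 0: {q3}
read 1: {q0, q3}
Final reachable set {q0, q3} has 2 states.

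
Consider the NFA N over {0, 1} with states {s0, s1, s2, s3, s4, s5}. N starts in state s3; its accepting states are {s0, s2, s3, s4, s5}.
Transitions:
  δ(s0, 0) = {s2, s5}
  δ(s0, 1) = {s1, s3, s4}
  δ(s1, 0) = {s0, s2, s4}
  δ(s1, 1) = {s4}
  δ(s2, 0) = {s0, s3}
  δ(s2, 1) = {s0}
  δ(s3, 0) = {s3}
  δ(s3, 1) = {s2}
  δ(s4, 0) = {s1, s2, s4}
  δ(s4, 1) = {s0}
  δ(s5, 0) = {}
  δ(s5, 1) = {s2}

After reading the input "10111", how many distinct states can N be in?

Start: {s3}
read 1: {s2}
read 0: {s0, s3}
read 1: {s1, s2, s3, s4}
read 1: {s0, s2, s4}
read 1: {s0, s1, s3, s4}
Final reachable set {s0, s1, s3, s4} has 4 states.

4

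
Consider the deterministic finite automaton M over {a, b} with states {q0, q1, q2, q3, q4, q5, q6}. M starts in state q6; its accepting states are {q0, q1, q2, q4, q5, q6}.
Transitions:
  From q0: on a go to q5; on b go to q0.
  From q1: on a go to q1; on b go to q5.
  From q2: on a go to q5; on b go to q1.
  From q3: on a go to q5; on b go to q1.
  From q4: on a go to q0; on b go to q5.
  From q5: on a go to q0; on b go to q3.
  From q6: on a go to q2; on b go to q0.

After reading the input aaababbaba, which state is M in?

q0

q6 --a--> q2
q2 --a--> q5
q5 --a--> q0
q0 --b--> q0
q0 --a--> q5
q5 --b--> q3
q3 --b--> q1
q1 --a--> q1
q1 --b--> q5
q5 --a--> q0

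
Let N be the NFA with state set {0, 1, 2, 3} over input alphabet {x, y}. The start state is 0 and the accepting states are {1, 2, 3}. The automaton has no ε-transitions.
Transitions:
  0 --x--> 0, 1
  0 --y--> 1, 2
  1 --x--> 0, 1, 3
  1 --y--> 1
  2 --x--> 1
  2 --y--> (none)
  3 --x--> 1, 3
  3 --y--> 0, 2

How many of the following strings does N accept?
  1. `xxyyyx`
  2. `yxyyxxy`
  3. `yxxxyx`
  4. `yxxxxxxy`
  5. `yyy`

`xxyyyx`: accepted
`yxyyxxy`: accepted
`yxxxyx`: accepted
`yxxxxxxy`: accepted
`yyy`: accepted

5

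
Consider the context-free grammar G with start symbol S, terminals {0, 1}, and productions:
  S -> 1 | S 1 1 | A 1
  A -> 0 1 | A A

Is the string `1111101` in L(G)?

no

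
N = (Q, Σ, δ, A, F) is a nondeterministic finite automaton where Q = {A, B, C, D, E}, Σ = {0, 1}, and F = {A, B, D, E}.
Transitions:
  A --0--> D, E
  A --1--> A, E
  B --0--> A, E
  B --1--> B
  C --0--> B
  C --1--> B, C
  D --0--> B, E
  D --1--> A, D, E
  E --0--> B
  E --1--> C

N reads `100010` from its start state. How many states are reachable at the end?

4

Start: {A}
read 1: {A, E}
read 0: {B, D, E}
read 0: {A, B, E}
read 0: {A, B, D, E}
read 1: {A, B, C, D, E}
read 0: {A, B, D, E}
Final reachable set {A, B, D, E} has 4 states.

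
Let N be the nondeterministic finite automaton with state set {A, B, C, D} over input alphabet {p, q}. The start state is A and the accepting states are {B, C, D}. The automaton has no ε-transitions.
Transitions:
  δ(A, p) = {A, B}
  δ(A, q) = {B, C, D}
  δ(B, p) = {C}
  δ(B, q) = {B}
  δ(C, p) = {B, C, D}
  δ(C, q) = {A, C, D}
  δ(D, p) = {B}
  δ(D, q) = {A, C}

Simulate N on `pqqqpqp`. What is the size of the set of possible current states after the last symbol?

4

Start: {A}
read p: {A, B}
read q: {B, C, D}
read q: {A, B, C, D}
read q: {A, B, C, D}
read p: {A, B, C, D}
read q: {A, B, C, D}
read p: {A, B, C, D}
Final reachable set {A, B, C, D} has 4 states.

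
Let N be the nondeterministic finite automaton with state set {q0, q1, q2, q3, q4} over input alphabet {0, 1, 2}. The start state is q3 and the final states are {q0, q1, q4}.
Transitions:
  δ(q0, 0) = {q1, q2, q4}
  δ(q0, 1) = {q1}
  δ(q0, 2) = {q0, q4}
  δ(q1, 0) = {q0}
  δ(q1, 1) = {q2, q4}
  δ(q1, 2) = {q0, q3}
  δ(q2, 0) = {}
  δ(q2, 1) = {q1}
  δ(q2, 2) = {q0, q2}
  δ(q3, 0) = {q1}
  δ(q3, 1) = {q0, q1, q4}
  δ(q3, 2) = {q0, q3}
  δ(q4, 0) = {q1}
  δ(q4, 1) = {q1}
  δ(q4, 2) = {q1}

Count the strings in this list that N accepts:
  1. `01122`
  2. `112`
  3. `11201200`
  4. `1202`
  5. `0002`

`01122`: accepted
`112`: accepted
`11201200`: accepted
`1202`: accepted
`0002`: accepted

5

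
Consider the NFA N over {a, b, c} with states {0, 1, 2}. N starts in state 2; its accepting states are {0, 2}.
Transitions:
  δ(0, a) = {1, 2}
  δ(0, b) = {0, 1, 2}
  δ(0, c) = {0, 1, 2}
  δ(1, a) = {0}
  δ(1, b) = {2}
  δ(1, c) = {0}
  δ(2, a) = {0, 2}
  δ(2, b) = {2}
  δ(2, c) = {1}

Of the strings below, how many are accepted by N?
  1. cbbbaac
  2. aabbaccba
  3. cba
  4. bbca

4

cbbbaac: accepted
aabbaccba: accepted
cba: accepted
bbca: accepted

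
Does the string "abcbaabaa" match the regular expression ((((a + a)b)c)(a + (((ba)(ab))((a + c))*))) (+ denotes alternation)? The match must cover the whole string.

yes

Split as abc·baabaa: (((a+a)b)c) matches abc and (a+(((ba)(ab))((a+c))*)) matches baabaa.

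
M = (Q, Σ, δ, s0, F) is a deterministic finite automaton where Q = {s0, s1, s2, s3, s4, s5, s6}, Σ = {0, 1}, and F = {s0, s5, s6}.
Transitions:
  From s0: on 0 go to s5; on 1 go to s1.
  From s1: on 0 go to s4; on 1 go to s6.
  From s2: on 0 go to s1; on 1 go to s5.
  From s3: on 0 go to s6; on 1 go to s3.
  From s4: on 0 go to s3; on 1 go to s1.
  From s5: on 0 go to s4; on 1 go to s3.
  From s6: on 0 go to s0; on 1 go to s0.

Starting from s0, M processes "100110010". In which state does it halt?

s4

s0 --1--> s1
s1 --0--> s4
s4 --0--> s3
s3 --1--> s3
s3 --1--> s3
s3 --0--> s6
s6 --0--> s0
s0 --1--> s1
s1 --0--> s4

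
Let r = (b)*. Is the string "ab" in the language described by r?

ab cannot be split into zero or more pieces each matching b.

no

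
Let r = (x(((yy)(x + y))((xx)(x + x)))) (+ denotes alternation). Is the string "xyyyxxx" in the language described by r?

yes

Split as x·yyyxxx: x matches x and (((yy)(x+y))((xx)(x+x))) matches yyyxxx.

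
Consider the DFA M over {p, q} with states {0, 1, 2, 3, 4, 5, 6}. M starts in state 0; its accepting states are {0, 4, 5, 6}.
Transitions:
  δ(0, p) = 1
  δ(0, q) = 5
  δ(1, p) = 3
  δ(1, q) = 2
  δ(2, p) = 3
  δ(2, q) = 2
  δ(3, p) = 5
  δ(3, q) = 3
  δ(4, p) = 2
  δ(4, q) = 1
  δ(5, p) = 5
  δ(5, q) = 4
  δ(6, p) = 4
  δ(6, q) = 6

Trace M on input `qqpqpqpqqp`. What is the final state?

3

0 --q--> 5
5 --q--> 4
4 --p--> 2
2 --q--> 2
2 --p--> 3
3 --q--> 3
3 --p--> 5
5 --q--> 4
4 --q--> 1
1 --p--> 3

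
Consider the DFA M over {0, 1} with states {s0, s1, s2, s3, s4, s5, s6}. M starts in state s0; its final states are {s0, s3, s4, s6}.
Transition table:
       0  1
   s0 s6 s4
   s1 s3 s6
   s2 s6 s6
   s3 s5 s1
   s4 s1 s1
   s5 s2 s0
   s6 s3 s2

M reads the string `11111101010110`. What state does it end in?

s3

s0 --1--> s4
s4 --1--> s1
s1 --1--> s6
s6 --1--> s2
s2 --1--> s6
s6 --1--> s2
s2 --0--> s6
s6 --1--> s2
s2 --0--> s6
s6 --1--> s2
s2 --0--> s6
s6 --1--> s2
s2 --1--> s6
s6 --0--> s3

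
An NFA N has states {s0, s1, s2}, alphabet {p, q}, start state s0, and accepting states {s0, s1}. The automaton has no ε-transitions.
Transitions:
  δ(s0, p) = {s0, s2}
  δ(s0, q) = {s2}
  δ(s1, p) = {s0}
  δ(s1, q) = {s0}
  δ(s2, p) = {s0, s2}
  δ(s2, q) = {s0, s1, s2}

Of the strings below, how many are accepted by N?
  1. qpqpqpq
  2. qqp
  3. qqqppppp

3

qpqpqpq: accepted
qqp: accepted
qqqppppp: accepted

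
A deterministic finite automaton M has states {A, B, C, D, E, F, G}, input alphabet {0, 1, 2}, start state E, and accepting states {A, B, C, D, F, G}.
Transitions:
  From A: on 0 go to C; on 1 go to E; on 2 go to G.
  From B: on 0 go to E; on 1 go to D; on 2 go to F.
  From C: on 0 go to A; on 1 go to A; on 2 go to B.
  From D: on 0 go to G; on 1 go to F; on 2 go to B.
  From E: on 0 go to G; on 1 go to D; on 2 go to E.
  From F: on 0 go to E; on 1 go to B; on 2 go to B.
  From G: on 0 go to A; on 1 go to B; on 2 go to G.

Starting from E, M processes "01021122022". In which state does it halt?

E --0--> G
G --1--> B
B --0--> E
E --2--> E
E --1--> D
D --1--> F
F --2--> B
B --2--> F
F --0--> E
E --2--> E
E --2--> E

E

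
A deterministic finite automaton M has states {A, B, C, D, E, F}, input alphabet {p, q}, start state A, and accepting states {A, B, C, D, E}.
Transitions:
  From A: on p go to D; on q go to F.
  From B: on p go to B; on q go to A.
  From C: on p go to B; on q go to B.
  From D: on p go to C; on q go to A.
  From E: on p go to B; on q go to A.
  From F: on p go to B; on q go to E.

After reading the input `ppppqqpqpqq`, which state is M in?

F

A --p--> D
D --p--> C
C --p--> B
B --p--> B
B --q--> A
A --q--> F
F --p--> B
B --q--> A
A --p--> D
D --q--> A
A --q--> F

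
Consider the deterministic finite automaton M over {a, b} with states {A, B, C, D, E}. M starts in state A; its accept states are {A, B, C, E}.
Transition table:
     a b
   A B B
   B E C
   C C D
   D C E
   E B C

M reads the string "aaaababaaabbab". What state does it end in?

C

A --a--> B
B --a--> E
E --a--> B
B --a--> E
E --b--> C
C --a--> C
C --b--> D
D --a--> C
C --a--> C
C --a--> C
C --b--> D
D --b--> E
E --a--> B
B --b--> C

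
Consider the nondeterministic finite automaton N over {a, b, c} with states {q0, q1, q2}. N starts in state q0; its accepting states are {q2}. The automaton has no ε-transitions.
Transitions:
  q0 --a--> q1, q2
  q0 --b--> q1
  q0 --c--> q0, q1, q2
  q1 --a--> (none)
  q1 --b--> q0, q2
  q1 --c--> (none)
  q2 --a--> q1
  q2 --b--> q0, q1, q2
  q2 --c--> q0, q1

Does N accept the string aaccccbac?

Start: {q0}
read a: {q1, q2}
read a: {q1}
read c: {}
The reachable set is empty and stays empty for the remaining 6 symbols.
Reachable ∩ accepting = {} — empty.

rejected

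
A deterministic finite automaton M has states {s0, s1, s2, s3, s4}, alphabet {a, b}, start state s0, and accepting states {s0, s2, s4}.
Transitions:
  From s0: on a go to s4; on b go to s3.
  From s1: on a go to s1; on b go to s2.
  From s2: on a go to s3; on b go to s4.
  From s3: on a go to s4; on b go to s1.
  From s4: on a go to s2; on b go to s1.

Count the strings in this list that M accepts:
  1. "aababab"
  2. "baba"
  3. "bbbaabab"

2

"aababab": accepted
"baba": rejected
"bbbaabab": accepted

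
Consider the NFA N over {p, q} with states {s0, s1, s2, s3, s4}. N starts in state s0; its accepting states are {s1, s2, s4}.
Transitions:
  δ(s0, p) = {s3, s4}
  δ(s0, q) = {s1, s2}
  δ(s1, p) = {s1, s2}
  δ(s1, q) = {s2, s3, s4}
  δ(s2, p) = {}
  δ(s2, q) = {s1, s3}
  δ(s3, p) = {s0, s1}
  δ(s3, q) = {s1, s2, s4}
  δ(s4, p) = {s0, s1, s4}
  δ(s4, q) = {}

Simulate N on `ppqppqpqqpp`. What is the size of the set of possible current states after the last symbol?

5

Start: {s0}
read p: {s3, s4}
read p: {s0, s1, s4}
read q: {s1, s2, s3, s4}
read p: {s0, s1, s2, s4}
read p: {s0, s1, s2, s3, s4}
read q: {s1, s2, s3, s4}
read p: {s0, s1, s2, s4}
read q: {s1, s2, s3, s4}
read q: {s1, s2, s3, s4}
read p: {s0, s1, s2, s4}
read p: {s0, s1, s2, s3, s4}
Final reachable set {s0, s1, s2, s3, s4} has 5 states.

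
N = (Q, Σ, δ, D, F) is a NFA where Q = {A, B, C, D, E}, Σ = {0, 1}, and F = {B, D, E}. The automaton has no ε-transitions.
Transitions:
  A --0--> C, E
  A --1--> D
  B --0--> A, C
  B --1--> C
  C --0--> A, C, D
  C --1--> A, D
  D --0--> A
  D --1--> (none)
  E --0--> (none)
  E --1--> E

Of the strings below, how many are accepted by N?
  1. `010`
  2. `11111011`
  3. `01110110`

0

`010`: rejected
`11111011`: rejected
`01110110`: rejected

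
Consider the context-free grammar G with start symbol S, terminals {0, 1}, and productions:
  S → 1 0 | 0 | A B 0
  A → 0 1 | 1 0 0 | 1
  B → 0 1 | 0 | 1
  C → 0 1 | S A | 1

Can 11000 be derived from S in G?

no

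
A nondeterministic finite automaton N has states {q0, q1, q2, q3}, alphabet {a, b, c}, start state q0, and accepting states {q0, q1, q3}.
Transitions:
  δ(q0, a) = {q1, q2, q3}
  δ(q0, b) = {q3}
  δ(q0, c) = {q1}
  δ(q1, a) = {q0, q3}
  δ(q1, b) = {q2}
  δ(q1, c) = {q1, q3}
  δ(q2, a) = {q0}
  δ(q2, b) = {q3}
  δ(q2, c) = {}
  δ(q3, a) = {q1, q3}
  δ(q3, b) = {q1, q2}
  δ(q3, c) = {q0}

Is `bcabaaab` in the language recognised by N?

Start: {q0}
read b: {q3}
read c: {q0}
read a: {q1, q2, q3}
read b: {q1, q2, q3}
read a: {q0, q1, q3}
read a: {q0, q1, q2, q3}
read a: {q0, q1, q2, q3}
read b: {q1, q2, q3}
Reachable ∩ accepting = {q1, q3} — nonempty.

accepted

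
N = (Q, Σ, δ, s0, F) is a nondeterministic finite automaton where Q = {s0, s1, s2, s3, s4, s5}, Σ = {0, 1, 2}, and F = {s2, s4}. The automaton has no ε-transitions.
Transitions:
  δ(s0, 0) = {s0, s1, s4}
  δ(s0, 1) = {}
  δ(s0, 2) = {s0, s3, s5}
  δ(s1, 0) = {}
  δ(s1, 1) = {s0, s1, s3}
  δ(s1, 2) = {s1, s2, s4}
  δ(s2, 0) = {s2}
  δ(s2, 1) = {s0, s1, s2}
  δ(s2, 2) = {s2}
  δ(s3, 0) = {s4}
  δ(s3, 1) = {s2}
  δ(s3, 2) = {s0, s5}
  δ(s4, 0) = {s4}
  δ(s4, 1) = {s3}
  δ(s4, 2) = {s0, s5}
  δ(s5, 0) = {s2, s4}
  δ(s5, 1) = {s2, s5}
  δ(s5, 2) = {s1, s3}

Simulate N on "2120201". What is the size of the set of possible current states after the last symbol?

Start: {s0}
read 2: {s0, s3, s5}
read 1: {s2, s5}
read 2: {s1, s2, s3}
read 0: {s2, s4}
read 2: {s0, s2, s5}
read 0: {s0, s1, s2, s4}
read 1: {s0, s1, s2, s3}
Final reachable set {s0, s1, s2, s3} has 4 states.

4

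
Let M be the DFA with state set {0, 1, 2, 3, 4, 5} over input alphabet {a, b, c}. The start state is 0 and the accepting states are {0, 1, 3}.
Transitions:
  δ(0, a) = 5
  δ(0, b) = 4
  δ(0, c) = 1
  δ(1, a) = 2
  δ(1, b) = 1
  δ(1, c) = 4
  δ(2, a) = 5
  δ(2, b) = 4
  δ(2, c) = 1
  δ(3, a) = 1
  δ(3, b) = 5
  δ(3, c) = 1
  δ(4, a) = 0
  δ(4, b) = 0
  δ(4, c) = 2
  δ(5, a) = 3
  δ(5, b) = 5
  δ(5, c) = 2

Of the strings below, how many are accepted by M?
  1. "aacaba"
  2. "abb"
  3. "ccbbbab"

1

"aacaba": accepted
"abb": rejected
"ccbbbab": rejected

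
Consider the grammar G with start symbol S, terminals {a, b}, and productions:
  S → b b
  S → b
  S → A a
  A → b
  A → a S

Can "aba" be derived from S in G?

S ⇒ Aa ⇒ aSa ⇒ aba

yes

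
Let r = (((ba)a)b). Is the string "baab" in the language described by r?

Split as baa·b: ((ba)a) matches baa and b matches b.

yes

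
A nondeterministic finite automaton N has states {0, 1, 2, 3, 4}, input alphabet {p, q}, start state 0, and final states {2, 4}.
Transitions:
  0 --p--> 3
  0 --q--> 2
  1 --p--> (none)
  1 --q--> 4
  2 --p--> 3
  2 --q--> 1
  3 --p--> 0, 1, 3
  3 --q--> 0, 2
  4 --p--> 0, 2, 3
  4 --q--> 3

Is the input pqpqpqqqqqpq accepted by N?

accepted

Start: {0}
read p: {3}
read q: {0, 2}
read p: {3}
read q: {0, 2}
read p: {3}
read q: {0, 2}
read q: {1, 2}
read q: {1, 4}
read q: {3, 4}
read q: {0, 2, 3}
read p: {0, 1, 3}
read q: {0, 2, 4}
Reachable ∩ accepting = {2, 4} — nonempty.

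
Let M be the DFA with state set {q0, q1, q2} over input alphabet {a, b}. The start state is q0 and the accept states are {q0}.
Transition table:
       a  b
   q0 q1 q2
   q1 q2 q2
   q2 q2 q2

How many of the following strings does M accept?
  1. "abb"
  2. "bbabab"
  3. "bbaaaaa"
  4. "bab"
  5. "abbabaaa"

0

"abb": rejected
"bbabab": rejected
"bbaaaaa": rejected
"bab": rejected
"abbabaaa": rejected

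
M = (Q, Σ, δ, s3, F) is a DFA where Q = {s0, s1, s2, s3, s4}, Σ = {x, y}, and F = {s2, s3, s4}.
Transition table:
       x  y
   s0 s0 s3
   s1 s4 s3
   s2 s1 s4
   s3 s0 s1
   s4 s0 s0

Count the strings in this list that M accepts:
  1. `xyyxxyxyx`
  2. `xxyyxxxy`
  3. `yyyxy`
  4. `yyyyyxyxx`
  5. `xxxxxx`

1

`xyyxxyxyx`: rejected
`xxyyxxxy`: accepted
`yyyxy`: rejected
`yyyyyxyxx`: rejected
`xxxxxx`: rejected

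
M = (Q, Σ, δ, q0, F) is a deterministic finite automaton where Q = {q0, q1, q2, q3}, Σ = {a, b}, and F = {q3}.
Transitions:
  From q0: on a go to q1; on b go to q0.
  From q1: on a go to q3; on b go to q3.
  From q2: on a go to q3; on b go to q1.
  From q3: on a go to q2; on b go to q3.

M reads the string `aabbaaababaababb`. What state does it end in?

q3

q0 --a--> q1
q1 --a--> q3
q3 --b--> q3
q3 --b--> q3
q3 --a--> q2
q2 --a--> q3
q3 --a--> q2
q2 --b--> q1
q1 --a--> q3
q3 --b--> q3
q3 --a--> q2
q2 --a--> q3
q3 --b--> q3
q3 --a--> q2
q2 --b--> q1
q1 --b--> q3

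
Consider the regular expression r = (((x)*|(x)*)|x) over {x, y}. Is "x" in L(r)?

The left alternative ((x)*|(x)*) matches x.

yes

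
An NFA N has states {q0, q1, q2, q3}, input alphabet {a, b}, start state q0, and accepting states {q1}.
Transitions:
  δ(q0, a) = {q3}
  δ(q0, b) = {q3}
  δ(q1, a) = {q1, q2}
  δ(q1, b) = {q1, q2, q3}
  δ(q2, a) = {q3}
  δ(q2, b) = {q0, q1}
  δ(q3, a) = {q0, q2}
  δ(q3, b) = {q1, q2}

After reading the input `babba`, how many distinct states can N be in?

Start: {q0}
read b: {q3}
read a: {q0, q2}
read b: {q0, q1, q3}
read b: {q1, q2, q3}
read a: {q0, q1, q2, q3}
Final reachable set {q0, q1, q2, q3} has 4 states.

4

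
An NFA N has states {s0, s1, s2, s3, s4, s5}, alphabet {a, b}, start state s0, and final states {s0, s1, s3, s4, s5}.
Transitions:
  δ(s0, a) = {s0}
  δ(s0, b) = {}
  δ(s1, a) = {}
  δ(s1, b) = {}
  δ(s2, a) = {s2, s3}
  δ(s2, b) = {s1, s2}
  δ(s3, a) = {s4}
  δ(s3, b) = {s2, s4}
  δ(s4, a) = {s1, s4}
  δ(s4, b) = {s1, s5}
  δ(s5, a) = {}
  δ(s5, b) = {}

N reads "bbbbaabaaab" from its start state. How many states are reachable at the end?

0

Start: {s0}
read b: {}
The reachable set is empty and stays empty for the remaining 10 symbols.
Final reachable set {} has 0 states.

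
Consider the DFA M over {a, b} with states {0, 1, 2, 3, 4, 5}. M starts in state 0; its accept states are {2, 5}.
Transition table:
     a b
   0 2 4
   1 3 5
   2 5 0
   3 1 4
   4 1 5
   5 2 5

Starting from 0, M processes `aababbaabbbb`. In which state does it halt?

5

0 --a--> 2
2 --a--> 5
5 --b--> 5
5 --a--> 2
2 --b--> 0
0 --b--> 4
4 --a--> 1
1 --a--> 3
3 --b--> 4
4 --b--> 5
5 --b--> 5
5 --b--> 5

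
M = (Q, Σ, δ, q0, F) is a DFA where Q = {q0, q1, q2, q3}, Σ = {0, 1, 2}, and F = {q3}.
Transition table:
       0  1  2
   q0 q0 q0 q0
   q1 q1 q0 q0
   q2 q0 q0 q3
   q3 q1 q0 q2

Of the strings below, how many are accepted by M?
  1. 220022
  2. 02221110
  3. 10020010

0

220022: rejected
02221110: rejected
10020010: rejected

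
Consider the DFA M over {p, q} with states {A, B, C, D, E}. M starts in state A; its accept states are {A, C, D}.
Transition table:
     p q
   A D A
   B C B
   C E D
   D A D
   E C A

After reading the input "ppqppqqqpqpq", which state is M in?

A

A --p--> D
D --p--> A
A --q--> A
A --p--> D
D --p--> A
A --q--> A
A --q--> A
A --q--> A
A --p--> D
D --q--> D
D --p--> A
A --q--> A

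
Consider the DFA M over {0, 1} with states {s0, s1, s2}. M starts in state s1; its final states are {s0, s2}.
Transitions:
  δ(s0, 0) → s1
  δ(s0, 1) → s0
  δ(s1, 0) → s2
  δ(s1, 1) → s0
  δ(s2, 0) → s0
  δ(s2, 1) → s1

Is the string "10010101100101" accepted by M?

s1 --1--> s0
s0 --0--> s1
s1 --0--> s2
s2 --1--> s1
s1 --0--> s2
s2 --1--> s1
s1 --0--> s2
s2 --1--> s1
s1 --1--> s0
s0 --0--> s1
s1 --0--> s2
s2 --1--> s1
s1 --0--> s2
s2 --1--> s1
End in state s1, which is not an accepting state.

rejected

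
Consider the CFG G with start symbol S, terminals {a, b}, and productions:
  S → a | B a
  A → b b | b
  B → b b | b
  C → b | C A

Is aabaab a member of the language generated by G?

no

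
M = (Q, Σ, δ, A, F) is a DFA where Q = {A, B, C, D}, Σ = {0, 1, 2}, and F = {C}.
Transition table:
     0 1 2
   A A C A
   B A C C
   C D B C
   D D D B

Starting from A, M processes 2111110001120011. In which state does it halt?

B

A --2--> A
A --1--> C
C --1--> B
B --1--> C
C --1--> B
B --1--> C
C --0--> D
D --0--> D
D --0--> D
D --1--> D
D --1--> D
D --2--> B
B --0--> A
A --0--> A
A --1--> C
C --1--> B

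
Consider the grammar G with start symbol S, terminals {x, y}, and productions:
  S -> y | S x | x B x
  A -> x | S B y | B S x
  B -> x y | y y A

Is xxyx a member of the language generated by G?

S ⇒ xBx ⇒ xxyx

yes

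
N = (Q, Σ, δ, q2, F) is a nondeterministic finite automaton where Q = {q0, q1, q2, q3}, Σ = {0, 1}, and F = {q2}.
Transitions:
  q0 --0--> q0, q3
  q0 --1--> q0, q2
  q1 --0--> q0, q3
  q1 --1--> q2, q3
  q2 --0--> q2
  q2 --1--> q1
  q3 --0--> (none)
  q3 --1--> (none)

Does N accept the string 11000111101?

rejected

Start: {q2}
read 1: {q1}
read 1: {q2, q3}
read 0: {q2}
read 0: {q2}
read 0: {q2}
read 1: {q1}
read 1: {q2, q3}
read 1: {q1}
read 1: {q2, q3}
read 0: {q2}
read 1: {q1}
Reachable ∩ accepting = {} — empty.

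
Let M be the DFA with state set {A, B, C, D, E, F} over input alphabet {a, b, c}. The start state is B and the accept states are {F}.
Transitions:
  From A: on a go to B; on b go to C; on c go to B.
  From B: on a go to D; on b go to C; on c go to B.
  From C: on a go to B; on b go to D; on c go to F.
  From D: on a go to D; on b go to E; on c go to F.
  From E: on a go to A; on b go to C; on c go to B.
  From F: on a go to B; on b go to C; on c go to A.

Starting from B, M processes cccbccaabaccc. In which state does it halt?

B --c--> B
B --c--> B
B --c--> B
B --b--> C
C --c--> F
F --c--> A
A --a--> B
B --a--> D
D --b--> E
E --a--> A
A --c--> B
B --c--> B
B --c--> B

B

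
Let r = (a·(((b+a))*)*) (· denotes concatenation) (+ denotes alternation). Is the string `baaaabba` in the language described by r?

No split of baaaabba into u·v has a matching u and (((b+a))*)* matching v.

no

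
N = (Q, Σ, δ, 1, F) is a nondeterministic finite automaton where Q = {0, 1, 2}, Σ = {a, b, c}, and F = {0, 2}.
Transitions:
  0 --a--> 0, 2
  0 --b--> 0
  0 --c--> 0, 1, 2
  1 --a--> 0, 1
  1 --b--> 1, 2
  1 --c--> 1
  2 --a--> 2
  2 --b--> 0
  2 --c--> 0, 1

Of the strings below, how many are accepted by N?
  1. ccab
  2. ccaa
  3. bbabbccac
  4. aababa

ccab: accepted
ccaa: accepted
bbabbccac: accepted
aababa: accepted

4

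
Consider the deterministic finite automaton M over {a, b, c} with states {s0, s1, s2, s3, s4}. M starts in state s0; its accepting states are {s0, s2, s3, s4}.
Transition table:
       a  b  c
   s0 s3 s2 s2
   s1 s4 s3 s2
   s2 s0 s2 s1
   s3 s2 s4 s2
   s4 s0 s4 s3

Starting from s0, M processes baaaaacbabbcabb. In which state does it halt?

s4

s0 --b--> s2
s2 --a--> s0
s0 --a--> s3
s3 --a--> s2
s2 --a--> s0
s0 --a--> s3
s3 --c--> s2
s2 --b--> s2
s2 --a--> s0
s0 --b--> s2
s2 --b--> s2
s2 --c--> s1
s1 --a--> s4
s4 --b--> s4
s4 --b--> s4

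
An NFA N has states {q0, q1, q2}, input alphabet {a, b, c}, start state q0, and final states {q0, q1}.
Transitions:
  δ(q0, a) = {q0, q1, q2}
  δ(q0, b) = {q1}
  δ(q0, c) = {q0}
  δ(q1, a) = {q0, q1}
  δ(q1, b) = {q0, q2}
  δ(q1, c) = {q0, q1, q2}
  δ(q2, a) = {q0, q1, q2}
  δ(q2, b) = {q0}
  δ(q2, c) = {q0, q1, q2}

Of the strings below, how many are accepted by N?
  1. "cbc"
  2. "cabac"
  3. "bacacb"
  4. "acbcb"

"cbc": accepted
"cabac": accepted
"bacacb": accepted
"acbcb": accepted

4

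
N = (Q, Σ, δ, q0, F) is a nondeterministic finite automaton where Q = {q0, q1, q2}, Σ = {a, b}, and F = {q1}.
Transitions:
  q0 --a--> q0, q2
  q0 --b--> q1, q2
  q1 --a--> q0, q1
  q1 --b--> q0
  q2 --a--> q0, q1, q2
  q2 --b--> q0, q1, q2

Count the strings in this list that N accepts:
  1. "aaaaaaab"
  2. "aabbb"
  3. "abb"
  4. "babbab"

"aaaaaaab": accepted
"aabbb": accepted
"abb": accepted
"babbab": accepted

4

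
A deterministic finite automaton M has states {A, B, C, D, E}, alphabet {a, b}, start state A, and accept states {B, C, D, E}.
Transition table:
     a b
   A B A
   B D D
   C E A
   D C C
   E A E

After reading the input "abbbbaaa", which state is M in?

A --a--> B
B --b--> D
D --b--> C
C --b--> A
A --b--> A
A --a--> B
B --a--> D
D --a--> C

C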